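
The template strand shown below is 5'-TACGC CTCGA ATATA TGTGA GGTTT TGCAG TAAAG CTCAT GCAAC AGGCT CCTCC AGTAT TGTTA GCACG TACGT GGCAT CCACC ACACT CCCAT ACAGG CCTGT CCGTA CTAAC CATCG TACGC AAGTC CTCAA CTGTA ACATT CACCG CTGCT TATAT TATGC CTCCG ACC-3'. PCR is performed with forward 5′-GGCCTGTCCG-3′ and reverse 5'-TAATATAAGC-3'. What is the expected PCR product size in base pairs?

64 bp

Forward primer GGCCTGTCCG is found on the top strand at positions 99–108.
Reverse complement of the reverse primer: GCTTATATTA. This occurs on the top strand at positions 153–162.
The product runs from position 99 to position 162, so its length is 162 − 99 + 1 = 64 bp.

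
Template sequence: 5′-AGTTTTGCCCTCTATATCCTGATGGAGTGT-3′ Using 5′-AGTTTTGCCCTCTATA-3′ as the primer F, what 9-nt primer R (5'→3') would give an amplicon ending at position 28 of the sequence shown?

The forward primer binds at positions 1–16; the product's 3' end on the top strand is position 28.
The reverse primer anneals to the top strand over positions 20–28, i.e. to TGATGGAGT.
Its sequence written 5'→3' is the reverse complement: ACTCCATCA.

5'-ACTCCATCA-3'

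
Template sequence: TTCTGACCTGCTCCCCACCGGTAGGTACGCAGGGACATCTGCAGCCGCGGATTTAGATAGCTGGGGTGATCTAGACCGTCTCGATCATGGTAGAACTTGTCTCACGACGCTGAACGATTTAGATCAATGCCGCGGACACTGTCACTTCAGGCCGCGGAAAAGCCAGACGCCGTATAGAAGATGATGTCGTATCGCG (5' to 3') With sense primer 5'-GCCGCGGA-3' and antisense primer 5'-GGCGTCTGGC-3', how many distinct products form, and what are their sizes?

The forward primer GCCGCGGA matches the top strand at positions 44–51, 129–136, 151–158.
The reverse primer's reverse complement is GCCAGACGCC, matching at positions 162–171.
Each forward site pairs with the reverse site to give a product ending at position 171: sizes 128, 43, 21 bp.

Three products: 128 bp, 43 bp, 21 bp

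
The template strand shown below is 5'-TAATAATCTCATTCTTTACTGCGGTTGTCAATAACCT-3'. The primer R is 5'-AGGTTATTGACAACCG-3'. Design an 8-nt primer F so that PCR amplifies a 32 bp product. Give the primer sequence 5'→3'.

The reverse primer's reverse complement CGGTTGTCAATAACCT matches the template at positions 22–37, so the product ends at position 37.
A 32 bp product then starts at position 37 − 32 + 1 = 6.
The forward primer is identical to the top strand there: ATCTCATT.

5'-ATCTCATT-3'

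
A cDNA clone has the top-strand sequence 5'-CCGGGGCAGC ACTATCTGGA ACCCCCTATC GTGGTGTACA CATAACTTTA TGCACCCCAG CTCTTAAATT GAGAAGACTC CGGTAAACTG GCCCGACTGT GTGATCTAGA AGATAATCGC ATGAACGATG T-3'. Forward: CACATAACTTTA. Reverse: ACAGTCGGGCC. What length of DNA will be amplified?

Scanning the template, CACATAACTTTA occurs at positions 39–50; this primer anneals to the bottom strand there with its 3' end pointing downstream.
The reverse primer's reverse complement is GGCCCGACTGT, which matches the template at positions 90–100.
Amplicon spans positions 39–100: 62 bp.

62 bp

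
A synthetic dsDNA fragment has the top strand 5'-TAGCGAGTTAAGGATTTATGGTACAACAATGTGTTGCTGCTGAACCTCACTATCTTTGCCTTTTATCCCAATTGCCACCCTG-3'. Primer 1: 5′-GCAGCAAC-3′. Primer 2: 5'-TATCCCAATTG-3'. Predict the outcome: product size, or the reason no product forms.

No product — the primers' 3' ends point away from each other.

Primer 1 (GCAGCAAC) has reverse complement GTTGCTGC, which matches the top strand at positions 33–40; primer 1 anneals to the top strand there with its 3' end pointing upstream toward position 33.
Primer 2 (TATCCCAATTG) matches the top strand directly at positions 64–74; it anneals to the bottom strand with its 3' end pointing downstream toward position 74.
The 3' ends diverge (primer 1 extends toward position 1, primer 2 toward position 82), so the primers never converge on a shared product.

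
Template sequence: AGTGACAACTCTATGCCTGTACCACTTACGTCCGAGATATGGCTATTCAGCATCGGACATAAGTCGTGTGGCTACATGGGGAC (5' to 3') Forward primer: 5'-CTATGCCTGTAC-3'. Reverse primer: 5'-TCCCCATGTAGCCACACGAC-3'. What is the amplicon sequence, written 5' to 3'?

5'-CTATGCCTGTACCACTTACGTCCGAGATATGGCTATTCAGCATCGGACATAAGTCGTGTGGCTACATGGGGA-3'

The forward primer matches the template at positions 11–22.
Taking the reverse complement of TCCCCATGTAGCCACACGAC gives GTCGTGTGGCTACATGGGGA, found at positions 63–82 on the template; the primer anneals here to the top strand with its 3' end pointing upstream.
The product is the template from position 11 through 82 (72 bp).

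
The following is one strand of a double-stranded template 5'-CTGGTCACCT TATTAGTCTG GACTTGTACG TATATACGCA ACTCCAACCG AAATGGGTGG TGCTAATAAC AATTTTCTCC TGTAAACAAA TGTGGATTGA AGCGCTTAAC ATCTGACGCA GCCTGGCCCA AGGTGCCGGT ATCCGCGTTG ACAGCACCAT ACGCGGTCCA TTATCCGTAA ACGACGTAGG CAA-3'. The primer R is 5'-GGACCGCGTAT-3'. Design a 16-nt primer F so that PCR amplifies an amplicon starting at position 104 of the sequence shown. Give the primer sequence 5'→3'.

5'-GCTTAACATCTGACGC-3'

The reverse primer's reverse complement ATACGCGGTCC matches the template at positions 159–169; the product starts at position 104.
The forward primer is identical to the top strand over positions 104–119: GCTTAACATCTGACGC.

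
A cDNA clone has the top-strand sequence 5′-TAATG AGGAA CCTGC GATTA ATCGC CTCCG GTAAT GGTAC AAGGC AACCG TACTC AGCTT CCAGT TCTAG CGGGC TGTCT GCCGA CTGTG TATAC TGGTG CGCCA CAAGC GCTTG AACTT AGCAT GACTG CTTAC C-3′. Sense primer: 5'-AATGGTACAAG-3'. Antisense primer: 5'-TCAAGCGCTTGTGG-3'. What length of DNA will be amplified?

84 bp

Scanning the template, AATGGTACAAG occurs at positions 33–43; this primer anneals to the bottom strand there with its 3' end pointing downstream.
The reverse primer's reverse complement is CCACAAGCGCTTGA, which matches the template at positions 103–116.
Product length = (reverse-primer end) − (forward-primer start) + 1 = 116 − 33 + 1 = 84 bp.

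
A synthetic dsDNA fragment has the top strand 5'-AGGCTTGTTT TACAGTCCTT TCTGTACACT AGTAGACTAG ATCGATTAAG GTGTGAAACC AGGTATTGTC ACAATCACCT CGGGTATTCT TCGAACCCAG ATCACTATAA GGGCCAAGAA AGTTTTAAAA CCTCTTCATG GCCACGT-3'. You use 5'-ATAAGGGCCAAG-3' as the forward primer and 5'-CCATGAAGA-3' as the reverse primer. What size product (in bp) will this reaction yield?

The forward primer matches the template at positions 107–118.
The reverse primer's reverse complement is TCTTCATGG, which matches the template at positions 133–141.
Product length = (reverse-primer end) − (forward-primer start) + 1 = 141 − 107 + 1 = 35 bp.

35 bp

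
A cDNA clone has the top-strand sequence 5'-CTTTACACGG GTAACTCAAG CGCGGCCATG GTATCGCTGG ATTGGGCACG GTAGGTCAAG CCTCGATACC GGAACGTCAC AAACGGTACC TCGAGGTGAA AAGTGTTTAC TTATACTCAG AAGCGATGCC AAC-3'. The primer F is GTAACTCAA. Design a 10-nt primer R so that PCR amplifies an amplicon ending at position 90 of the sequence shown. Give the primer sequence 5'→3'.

5'-GGTACCGTTT-3'

The forward primer binds at positions 11–19; the product's 3' end on the top strand is position 90.
The reverse primer anneals to the top strand over positions 81–90, i.e. to AAACGGTACC.
Its sequence written 5'→3' is the reverse complement: GGTACCGTTT.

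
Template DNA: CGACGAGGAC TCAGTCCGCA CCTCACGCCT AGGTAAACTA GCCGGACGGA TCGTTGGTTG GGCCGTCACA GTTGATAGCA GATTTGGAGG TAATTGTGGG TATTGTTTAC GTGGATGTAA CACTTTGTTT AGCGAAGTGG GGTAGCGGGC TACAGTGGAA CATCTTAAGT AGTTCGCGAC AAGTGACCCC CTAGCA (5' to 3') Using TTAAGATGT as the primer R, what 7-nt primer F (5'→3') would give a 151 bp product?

5'-GCACCTC-3'

The reverse primer's reverse complement ACATCTTAA matches the template at positions 160–168, so the product ends at position 168.
A 151 bp product then starts at position 168 − 151 + 1 = 18.
The forward primer is identical to the top strand there: GCACCTC.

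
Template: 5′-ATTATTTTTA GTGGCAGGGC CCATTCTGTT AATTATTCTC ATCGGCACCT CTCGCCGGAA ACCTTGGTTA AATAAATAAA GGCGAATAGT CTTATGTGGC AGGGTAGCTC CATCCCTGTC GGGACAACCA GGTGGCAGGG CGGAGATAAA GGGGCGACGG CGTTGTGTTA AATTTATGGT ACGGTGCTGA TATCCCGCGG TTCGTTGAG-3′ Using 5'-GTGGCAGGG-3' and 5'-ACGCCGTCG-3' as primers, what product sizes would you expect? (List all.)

The forward primer GTGGCAGGG matches the top strand at positions 11–19, 96–104, 132–140.
The reverse primer's reverse complement is CGACGGCGT, matching at positions 155–163.
Each forward site pairs with the reverse site to give a product ending at position 163: sizes 153, 68, 32 bp.

153 bp, 68 bp, 32 bp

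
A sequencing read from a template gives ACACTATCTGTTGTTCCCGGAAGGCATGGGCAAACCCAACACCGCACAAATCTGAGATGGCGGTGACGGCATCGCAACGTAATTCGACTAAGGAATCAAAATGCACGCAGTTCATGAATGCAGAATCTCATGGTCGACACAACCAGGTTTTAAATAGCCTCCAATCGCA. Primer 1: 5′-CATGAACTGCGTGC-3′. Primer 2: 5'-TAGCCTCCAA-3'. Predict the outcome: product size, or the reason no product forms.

No product — the primers' 3' ends point away from each other.

Primer 1 (CATGAACTGCGTGC) has reverse complement GCACGCAGTTCATG, which matches the top strand at positions 103–116; primer 1 anneals to the top strand there with its 3' end pointing upstream toward position 103.
Primer 2 (TAGCCTCCAA) matches the top strand directly at positions 155–164; it anneals to the bottom strand with its 3' end pointing downstream toward position 164.
The 3' ends diverge (primer 1 extends toward position 1, primer 2 toward position 169), so the primers never converge on a shared product.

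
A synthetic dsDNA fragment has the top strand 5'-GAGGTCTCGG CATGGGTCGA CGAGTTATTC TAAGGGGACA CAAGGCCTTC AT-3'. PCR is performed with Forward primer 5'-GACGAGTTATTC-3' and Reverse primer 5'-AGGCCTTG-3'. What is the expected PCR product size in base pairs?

Forward primer GACGAGTTATTC is found on the top strand at positions 19–30.
Reverse complement of the reverse primer: CAAGGCCT. This occurs on the top strand at positions 41–48.
Product length = (reverse-primer end) − (forward-primer start) + 1 = 48 − 19 + 1 = 30 bp.

30 bp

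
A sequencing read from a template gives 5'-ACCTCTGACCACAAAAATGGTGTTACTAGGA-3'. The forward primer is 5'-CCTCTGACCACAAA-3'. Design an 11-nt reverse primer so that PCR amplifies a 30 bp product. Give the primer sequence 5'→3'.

5'-TCCTAGTAACA-3'

The forward primer binds at positions 2–15, so a 30 bp product ends at position 2 + 30 − 1 = 31.
The reverse primer anneals to the top strand over positions 21–31, i.e. to TGTTACTAGGA.
Its sequence written 5'→3' is the reverse complement: TCCTAGTAACA.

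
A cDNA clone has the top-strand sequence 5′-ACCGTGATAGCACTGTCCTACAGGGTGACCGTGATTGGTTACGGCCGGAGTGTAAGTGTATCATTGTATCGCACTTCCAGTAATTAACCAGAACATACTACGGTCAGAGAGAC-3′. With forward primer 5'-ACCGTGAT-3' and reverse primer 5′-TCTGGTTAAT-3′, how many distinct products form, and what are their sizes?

The forward primer ACCGTGAT matches the top strand at positions 1–8, 28–35.
The reverse primer's reverse complement is ATTAACCAGA, matching at positions 83–92.
Each forward site pairs with the reverse site to give a product ending at position 92: sizes 92, 65 bp.

Two products: 92 bp, 65 bp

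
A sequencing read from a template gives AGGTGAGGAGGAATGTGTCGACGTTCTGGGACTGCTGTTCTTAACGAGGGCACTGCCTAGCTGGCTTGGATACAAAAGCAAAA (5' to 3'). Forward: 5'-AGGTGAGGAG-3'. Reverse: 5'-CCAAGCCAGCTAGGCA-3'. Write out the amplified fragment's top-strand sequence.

5'-AGGTGAGGAGGAATGTGTCGACGTTCTGGGACTGCTGTTCTTAACGAGGGCACTGCCTAGCTGGCTTGG-3'

Scanning the template, AGGTGAGGAG occurs at positions 1–10; this primer anneals to the bottom strand there with its 3' end pointing downstream.
Reverse complement of the reverse primer: TGCCTAGCTGGCTTGG. This occurs on the top strand at positions 54–69.
The product is the template from position 1 through 69 (69 bp).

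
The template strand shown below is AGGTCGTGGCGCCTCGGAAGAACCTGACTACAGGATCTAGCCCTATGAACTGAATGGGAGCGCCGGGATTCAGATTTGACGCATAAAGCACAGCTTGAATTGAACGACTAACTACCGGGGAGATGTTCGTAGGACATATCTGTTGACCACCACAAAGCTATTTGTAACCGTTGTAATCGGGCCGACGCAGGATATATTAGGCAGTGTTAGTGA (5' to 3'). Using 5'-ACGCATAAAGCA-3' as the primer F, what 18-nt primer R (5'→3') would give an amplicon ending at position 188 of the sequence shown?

5'-GCGTCGGCCCGATTACAA-3'

The forward primer binds at positions 79–90; the product's 3' end on the top strand is position 188.
The reverse primer anneals to the top strand over positions 171–188, i.e. to TTGTAATCGGGCCGACGC.
Its sequence written 5'→3' is the reverse complement: GCGTCGGCCCGATTACAA.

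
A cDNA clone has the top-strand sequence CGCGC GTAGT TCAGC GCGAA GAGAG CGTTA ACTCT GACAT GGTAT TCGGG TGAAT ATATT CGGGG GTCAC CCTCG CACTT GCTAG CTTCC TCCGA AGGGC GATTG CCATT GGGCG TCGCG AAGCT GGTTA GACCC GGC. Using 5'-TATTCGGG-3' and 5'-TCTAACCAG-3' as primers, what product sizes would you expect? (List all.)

The forward primer TATTCGGG matches the top strand at positions 43–50, 57–64.
The reverse primer's reverse complement is CTGGTTAGA, matching at positions 124–132.
Each forward site pairs with the reverse site to give a product ending at position 132: sizes 90, 76 bp.

90 bp, 76 bp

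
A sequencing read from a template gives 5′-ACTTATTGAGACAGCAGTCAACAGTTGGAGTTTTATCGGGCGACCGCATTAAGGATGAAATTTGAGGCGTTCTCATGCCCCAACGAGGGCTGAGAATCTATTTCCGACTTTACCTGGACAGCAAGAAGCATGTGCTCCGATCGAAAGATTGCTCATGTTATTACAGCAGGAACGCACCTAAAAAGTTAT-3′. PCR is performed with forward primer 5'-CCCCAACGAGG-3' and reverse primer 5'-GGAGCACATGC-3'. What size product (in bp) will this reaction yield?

The forward primer matches the template at positions 78–88.
Reverse complement of the reverse primer: GCATGTGCTCC. This occurs on the top strand at positions 128–138.
Amplicon spans positions 78–138: 61 bp.

61 bp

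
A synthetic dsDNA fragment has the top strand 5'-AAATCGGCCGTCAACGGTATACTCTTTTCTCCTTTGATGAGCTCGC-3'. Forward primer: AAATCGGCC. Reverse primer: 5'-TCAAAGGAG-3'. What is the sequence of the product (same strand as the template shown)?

5'-AAATCGGCCGTCAACGGTATACTCTTTTCTCCTTTGA-3'

Scanning the template, AAATCGGCC occurs at positions 1–9; this primer anneals to the bottom strand there with its 3' end pointing downstream.
Taking the reverse complement of TCAAAGGAG gives CTCCTTTGA, found at positions 29–37 on the template; the primer anneals here to the top strand with its 3' end pointing upstream.
The product is the template from position 1 through 37 (37 bp).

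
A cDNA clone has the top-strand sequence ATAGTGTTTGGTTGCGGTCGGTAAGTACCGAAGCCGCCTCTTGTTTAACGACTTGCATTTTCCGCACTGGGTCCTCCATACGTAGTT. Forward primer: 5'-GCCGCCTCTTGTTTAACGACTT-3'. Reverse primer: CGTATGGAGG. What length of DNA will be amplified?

The forward primer matches the template at positions 33–54.
Reverse complement of the reverse primer: CCTCCATACG. This occurs on the top strand at positions 73–82.
The product runs from position 33 to position 82, so its length is 82 − 33 + 1 = 50 bp.

50 bp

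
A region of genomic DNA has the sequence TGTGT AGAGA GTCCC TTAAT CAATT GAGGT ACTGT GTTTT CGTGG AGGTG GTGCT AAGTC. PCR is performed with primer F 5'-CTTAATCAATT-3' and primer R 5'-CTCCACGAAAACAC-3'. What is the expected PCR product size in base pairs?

Forward primer CTTAATCAATT is found on the top strand at positions 15–25.
Reverse complement of the reverse primer: GTGTTTTCGTGGAG. This occurs on the top strand at positions 34–47.
The product runs from position 15 to position 47, so its length is 47 − 15 + 1 = 33 bp.

33 bp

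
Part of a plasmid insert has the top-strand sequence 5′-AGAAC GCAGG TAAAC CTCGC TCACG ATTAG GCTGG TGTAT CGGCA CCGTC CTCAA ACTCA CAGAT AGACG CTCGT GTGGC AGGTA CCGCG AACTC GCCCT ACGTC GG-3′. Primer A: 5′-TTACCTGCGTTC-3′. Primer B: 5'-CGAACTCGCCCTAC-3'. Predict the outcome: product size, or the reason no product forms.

Primer A (TTACCTGCGTTC) has reverse complement GAACGCAGGTAA, which matches the top strand at positions 2–13; primer A anneals to the top strand there with its 3' end pointing upstream toward position 2.
Primer B (CGAACTCGCCCTAC) matches the top strand directly at positions 89–102; it anneals to the bottom strand with its 3' end pointing downstream toward position 102.
The 3' ends diverge (primer A extends toward position 1, primer B toward position 107), so the primers never converge on a shared product.

No product — the primers' 3' ends point away from each other.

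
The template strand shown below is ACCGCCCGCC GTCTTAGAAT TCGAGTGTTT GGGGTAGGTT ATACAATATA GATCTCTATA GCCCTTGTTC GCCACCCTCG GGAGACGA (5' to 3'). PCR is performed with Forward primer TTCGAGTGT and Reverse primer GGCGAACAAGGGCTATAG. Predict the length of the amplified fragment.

The forward primer matches the template at positions 20–28.
The reverse primer's reverse complement is CTATAGCCCTTGTTCGCC, which matches the template at positions 56–73.
The product runs from position 20 to position 73, so its length is 73 − 20 + 1 = 54 bp.

54 bp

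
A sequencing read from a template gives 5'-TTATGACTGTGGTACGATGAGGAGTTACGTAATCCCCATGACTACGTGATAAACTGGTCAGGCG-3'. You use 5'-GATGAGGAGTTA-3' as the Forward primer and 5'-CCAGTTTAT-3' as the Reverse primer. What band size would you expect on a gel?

42 bp

Forward primer GATGAGGAGTTA is found on the top strand at positions 16–27.
Taking the reverse complement of CCAGTTTAT gives ATAAACTGG, found at positions 49–57 on the template; the primer anneals here to the top strand with its 3' end pointing upstream.
The product runs from position 16 to position 57, so its length is 57 − 16 + 1 = 42 bp.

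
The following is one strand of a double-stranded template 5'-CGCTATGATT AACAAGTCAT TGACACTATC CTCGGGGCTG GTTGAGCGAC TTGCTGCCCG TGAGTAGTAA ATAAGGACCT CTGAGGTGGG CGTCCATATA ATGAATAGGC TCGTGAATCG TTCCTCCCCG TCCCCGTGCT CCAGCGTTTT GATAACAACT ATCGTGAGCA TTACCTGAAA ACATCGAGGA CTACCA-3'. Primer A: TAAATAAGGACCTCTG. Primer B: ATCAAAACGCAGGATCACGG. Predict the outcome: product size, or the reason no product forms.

Primer B (ATCAAAACGCAGGATCACGG) does not match the top strand, and its reverse complement CCGTGATCCTGCGTTTTGAT does not match either.
With no annealing site for primer B, no amplification occurs.

No product — primer B has no binding site in the template.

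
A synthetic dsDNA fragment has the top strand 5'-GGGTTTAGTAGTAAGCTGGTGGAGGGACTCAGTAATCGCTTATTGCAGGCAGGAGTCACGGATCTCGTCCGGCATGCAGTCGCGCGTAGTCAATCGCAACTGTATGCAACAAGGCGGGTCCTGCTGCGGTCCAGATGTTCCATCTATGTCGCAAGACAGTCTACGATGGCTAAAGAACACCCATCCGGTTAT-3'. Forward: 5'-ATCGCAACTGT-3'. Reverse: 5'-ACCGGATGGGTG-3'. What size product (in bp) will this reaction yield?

97 bp

Forward primer ATCGCAACTGT is found on the top strand at positions 93–103.
Taking the reverse complement of ACCGGATGGGTG gives CACCCATCCGGT, found at positions 178–189 on the template; the primer anneals here to the top strand with its 3' end pointing upstream.
Product length = (reverse-primer end) − (forward-primer start) + 1 = 189 − 93 + 1 = 97 bp.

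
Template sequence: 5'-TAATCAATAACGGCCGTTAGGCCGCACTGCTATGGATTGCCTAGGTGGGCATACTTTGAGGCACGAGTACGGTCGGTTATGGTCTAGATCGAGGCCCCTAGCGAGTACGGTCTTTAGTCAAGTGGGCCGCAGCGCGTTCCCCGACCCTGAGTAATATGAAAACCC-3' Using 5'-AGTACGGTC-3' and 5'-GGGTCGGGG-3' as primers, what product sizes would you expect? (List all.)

The forward primer AGTACGGTC matches the top strand at positions 66–74, 104–112.
The reverse primer's reverse complement is CCCCGACCC, matching at positions 139–147.
Each forward site pairs with the reverse site to give a product ending at position 147: sizes 82, 44 bp.

82 bp, 44 bp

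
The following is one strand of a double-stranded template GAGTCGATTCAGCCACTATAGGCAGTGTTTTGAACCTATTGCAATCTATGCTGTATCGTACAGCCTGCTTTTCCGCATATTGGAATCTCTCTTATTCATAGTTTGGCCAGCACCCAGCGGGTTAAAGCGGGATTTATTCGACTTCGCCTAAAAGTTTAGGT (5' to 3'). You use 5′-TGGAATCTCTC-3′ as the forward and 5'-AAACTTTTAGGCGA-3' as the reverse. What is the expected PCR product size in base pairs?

77 bp

Forward primer TGGAATCTCTC is found on the top strand at positions 81–91.
Taking the reverse complement of AAACTTTTAGGCGA gives TCGCCTAAAAGTTT, found at positions 144–157 on the template; the primer anneals here to the top strand with its 3' end pointing upstream.
Product length = (reverse-primer end) − (forward-primer start) + 1 = 157 − 81 + 1 = 77 bp.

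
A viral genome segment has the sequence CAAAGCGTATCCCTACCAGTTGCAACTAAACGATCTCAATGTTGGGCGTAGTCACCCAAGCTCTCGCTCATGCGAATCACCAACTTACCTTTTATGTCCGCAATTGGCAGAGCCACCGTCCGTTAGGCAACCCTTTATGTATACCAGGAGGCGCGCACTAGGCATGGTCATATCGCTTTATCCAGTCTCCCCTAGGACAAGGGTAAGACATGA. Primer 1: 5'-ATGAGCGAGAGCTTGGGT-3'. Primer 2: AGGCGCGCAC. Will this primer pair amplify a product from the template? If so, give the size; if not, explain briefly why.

No product — the primers' 3' ends point away from each other.

Primer 1 (ATGAGCGAGAGCTTGGGT) has reverse complement ACCCAAGCTCTCGCTCAT, which matches the top strand at positions 54–71; primer 1 anneals to the top strand there with its 3' end pointing upstream toward position 54.
Primer 2 (AGGCGCGCAC) matches the top strand directly at positions 149–158; it anneals to the bottom strand with its 3' end pointing downstream toward position 158.
The 3' ends diverge (primer 1 extends toward position 1, primer 2 toward position 213), so the primers never converge on a shared product.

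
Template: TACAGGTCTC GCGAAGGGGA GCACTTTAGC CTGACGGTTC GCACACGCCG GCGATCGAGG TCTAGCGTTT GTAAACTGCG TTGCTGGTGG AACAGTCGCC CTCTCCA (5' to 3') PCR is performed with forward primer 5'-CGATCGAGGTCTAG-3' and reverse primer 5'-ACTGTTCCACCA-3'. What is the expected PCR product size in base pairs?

45 bp

The forward primer matches the template at positions 52–65.
Reverse complement of the reverse primer: TGGTGGAACAGT. This occurs on the top strand at positions 85–96.
Amplicon spans positions 52–96: 45 bp.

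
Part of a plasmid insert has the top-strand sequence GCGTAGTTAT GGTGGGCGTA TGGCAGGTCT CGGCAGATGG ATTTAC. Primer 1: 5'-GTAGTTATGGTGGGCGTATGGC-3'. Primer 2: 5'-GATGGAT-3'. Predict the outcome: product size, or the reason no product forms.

No product — both primers anneal to the same strand and extend in the same direction.

Primer 1 (GTAGTTATGGTGGGCGTATGGC) matches the top strand at positions 3–24 (3' end points downstream).
Primer 2 (GATGGAT) also matches the top strand directly, at positions 36–42 — its reverse complement ATCCATC is not present.
Both primers anneal to the bottom strand with 3' ends pointing the same way, so neither can prime synthesis back toward the other.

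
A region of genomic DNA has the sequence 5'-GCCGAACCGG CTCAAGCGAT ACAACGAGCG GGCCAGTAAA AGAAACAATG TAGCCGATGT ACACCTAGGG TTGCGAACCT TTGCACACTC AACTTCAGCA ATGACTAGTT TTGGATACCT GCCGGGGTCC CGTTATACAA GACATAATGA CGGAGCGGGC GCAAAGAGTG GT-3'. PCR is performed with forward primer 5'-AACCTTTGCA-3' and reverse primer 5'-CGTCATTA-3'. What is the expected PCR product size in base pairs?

77 bp

Forward primer AACCTTTGCA is found on the top strand at positions 76–85.
Taking the reverse complement of CGTCATTA gives TAATGACG, found at positions 145–152 on the template; the primer anneals here to the top strand with its 3' end pointing upstream.
Amplicon spans positions 76–152: 77 bp.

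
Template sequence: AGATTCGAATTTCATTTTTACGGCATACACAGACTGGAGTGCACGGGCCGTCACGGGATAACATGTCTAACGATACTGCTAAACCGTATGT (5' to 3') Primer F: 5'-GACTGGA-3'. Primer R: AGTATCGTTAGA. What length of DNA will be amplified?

Scanning the template, GACTGGA occurs at positions 32–38; this primer anneals to the bottom strand there with its 3' end pointing downstream.
The reverse primer's reverse complement is TCTAACGATACT, which matches the template at positions 66–77.
The product runs from position 32 to position 77, so its length is 77 − 32 + 1 = 46 bp.

46 bp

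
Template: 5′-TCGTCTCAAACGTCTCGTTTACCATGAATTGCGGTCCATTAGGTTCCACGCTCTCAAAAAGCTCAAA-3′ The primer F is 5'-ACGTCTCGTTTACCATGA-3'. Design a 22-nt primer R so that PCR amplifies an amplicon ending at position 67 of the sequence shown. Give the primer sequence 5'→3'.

The forward primer binds at positions 10–27; the product's 3' end on the top strand is position 67.
The reverse primer anneals to the top strand over positions 46–67, i.e. to CCACGCTCTCAAAAAGCTCAAA.
Its sequence written 5'→3' is the reverse complement: TTTGAGCTTTTTGAGAGCGTGG.

5'-TTTGAGCTTTTTGAGAGCGTGG-3'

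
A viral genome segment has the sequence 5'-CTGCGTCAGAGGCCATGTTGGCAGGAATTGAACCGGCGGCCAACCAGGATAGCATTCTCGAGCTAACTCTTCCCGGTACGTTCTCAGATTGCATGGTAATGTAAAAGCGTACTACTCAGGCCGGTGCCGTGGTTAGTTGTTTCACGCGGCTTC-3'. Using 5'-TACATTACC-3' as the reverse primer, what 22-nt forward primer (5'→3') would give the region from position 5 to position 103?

The reverse primer's reverse complement GGTAATGTA matches the template at positions 95–103; the product starts at position 5.
The forward primer is identical to the top strand over positions 5–26: GTCAGAGGCCATGTTGGCAGGA.

5'-GTCAGAGGCCATGTTGGCAGGA-3'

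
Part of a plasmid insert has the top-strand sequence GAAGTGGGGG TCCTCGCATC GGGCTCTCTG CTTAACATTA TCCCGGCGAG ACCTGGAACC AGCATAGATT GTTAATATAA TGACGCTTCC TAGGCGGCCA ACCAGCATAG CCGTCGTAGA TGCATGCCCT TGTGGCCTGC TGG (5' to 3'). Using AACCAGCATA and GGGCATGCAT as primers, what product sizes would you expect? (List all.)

73 bp, 30 bp

The forward primer AACCAGCATA matches the top strand at positions 57–66, 100–109.
The reverse primer's reverse complement is ATGCATGCCC, matching at positions 120–129.
Each forward site pairs with the reverse site to give a product ending at position 129: sizes 73, 30 bp.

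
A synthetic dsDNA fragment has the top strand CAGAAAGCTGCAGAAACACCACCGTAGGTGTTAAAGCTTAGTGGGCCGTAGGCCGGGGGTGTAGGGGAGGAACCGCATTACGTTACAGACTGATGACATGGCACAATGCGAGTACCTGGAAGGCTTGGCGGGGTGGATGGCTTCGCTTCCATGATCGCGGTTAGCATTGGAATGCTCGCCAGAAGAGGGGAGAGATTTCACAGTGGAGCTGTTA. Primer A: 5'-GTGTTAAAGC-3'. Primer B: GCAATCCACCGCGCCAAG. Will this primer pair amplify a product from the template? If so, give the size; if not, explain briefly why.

Primer B (GCAATCCACCGCGCCAAG) does not match the top strand, and its reverse complement CTTGGCGCGGTGGATTGC does not match either.
With no annealing site for primer B, no amplification occurs.

No product — primer B has no binding site in the template.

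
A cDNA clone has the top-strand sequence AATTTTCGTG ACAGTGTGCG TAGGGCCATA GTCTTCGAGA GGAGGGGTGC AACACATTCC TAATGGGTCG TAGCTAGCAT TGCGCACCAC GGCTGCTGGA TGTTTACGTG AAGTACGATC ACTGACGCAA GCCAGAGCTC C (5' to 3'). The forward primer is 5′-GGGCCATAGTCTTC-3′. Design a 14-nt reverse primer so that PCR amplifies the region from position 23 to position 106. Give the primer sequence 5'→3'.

5'-TAAACATCCAGCAG-3'

The product's 3' end on the top strand is position 106.
The reverse primer anneals to the top strand over positions 93–106, i.e. to CTGCTGGATGTTTA.
Its sequence written 5'→3' is the reverse complement: TAAACATCCAGCAG.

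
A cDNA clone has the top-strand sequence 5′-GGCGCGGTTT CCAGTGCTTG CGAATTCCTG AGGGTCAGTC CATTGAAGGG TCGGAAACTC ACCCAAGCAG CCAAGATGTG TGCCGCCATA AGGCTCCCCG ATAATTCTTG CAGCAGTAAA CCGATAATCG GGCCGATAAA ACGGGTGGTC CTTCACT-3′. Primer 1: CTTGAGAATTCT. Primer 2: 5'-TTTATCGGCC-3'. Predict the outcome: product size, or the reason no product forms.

Primer 1 (CTTGAGAATTCT) does not match the top strand, and its reverse complement AGAATTCTCAAG does not match either.
With no annealing site for primer 1, no amplification occurs.

No product — primer 1 has no binding site in the template.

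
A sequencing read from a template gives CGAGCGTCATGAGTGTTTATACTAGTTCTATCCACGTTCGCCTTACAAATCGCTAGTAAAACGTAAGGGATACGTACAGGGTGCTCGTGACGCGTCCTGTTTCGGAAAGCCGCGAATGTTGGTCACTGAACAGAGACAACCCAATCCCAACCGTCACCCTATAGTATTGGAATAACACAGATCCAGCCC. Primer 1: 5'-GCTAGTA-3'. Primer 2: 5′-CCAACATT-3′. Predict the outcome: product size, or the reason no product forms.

Primer 1 (GCTAGTA) matches the top strand at positions 52–58; it acts as a forward primer.
Primer 2's reverse complement is AATGTTGG, matching the top strand at positions 115–122; it acts as a reverse primer.
The 3' ends face each other across positions 52–122, giving a 71 bp product.

Yes — a 71 bp product.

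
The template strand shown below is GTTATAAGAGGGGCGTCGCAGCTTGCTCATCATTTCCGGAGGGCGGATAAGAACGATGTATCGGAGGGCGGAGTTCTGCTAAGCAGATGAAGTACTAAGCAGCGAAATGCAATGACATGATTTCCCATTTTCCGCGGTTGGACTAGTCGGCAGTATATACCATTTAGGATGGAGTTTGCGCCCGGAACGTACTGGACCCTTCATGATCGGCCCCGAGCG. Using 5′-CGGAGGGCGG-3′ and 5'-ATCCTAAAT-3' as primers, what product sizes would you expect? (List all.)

134 bp, 109 bp

The forward primer CGGAGGGCGG matches the top strand at positions 37–46, 62–71.
The reverse primer's reverse complement is ATTTAGGAT, matching at positions 162–170.
Each forward site pairs with the reverse site to give a product ending at position 170: sizes 134, 109 bp.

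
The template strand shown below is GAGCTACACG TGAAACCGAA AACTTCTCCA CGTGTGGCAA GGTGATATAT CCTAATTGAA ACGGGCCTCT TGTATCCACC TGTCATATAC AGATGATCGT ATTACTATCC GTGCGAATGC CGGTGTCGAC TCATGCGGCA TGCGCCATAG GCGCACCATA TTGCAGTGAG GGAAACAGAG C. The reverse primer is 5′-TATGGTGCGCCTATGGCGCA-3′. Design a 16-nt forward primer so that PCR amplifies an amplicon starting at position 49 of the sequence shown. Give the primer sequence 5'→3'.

The reverse primer's reverse complement TGCGCCATAGGCGCACCATA matches the template at positions 141–160; the product starts at position 49.
The forward primer is identical to the top strand over positions 49–64: ATCCTAATTGAAACGG.

5'-ATCCTAATTGAAACGG-3'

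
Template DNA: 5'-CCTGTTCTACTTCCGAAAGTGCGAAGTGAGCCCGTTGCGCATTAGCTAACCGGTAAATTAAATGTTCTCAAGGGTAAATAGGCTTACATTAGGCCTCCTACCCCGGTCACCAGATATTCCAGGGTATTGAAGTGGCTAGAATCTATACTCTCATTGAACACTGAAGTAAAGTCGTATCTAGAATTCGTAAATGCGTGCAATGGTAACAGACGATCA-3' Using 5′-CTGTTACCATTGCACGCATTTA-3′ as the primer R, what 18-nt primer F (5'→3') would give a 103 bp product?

5'-TCACCAGATATTCCAGGG-3'

The reverse primer's reverse complement TAAATGCGTGCAATGGTAACAG matches the template at positions 188–209, so the product ends at position 209.
A 103 bp product then starts at position 209 − 103 + 1 = 107.
The forward primer is identical to the top strand there: TCACCAGATATTCCAGGG.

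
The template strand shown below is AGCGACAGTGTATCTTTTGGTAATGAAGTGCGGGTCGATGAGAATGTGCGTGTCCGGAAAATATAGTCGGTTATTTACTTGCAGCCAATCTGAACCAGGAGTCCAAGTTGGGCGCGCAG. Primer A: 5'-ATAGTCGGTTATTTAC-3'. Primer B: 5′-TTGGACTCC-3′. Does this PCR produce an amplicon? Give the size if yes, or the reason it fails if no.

Primer A (ATAGTCGGTTATTTAC) matches the top strand at positions 63–78; it acts as a forward primer.
Primer B's reverse complement is GGAGTCCAA, matching the top strand at positions 98–106; it acts as a reverse primer.
The 3' ends face each other across positions 63–106, giving a 44 bp product.

Yes — a 44 bp product.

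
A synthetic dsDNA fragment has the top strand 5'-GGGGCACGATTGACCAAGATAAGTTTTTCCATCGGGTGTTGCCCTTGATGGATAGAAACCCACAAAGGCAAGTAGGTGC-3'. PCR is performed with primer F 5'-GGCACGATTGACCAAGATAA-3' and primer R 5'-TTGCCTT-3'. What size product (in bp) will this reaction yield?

69 bp

Scanning the template, GGCACGATTGACCAAGATAA occurs at positions 3–22; this primer anneals to the bottom strand there with its 3' end pointing downstream.
Reverse complement of the reverse primer: AAGGCAA. This occurs on the top strand at positions 65–71.
Amplicon spans positions 3–71: 69 bp.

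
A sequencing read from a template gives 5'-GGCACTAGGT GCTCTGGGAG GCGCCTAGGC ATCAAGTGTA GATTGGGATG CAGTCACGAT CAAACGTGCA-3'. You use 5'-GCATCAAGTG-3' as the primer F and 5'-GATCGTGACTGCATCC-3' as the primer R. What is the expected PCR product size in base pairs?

Forward primer GCATCAAGTG is found on the top strand at positions 29–38.
Reverse complement of the reverse primer: GGATGCAGTCACGATC. This occurs on the top strand at positions 46–61.
Product length = (reverse-primer end) − (forward-primer start) + 1 = 61 − 29 + 1 = 33 bp.

33 bp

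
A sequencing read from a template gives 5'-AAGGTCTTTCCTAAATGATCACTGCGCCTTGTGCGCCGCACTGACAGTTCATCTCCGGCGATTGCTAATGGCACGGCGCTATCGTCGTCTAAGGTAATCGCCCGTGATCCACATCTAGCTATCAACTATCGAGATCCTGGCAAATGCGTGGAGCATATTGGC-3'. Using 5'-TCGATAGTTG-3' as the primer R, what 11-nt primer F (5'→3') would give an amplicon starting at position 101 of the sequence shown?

5'-CCCGTGATCCA-3'

The reverse primer's reverse complement CAACTATCGA matches the template at positions 123–132; the product starts at position 101.
The forward primer is identical to the top strand over positions 101–111: CCCGTGATCCA.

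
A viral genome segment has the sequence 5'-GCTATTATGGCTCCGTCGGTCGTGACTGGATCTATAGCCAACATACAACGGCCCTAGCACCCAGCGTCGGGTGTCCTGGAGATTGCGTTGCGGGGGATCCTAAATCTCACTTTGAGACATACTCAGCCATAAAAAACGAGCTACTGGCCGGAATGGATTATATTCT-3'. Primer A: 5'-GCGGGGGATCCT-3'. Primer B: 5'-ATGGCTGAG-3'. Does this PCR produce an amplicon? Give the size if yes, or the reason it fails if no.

Yes — a 41 bp product.

Primer A (GCGGGGGATCCT) matches the top strand at positions 90–101; it acts as a forward primer.
Primer B's reverse complement is CTCAGCCAT, matching the top strand at positions 122–130; it acts as a reverse primer.
The 3' ends face each other across positions 90–130, giving a 41 bp product.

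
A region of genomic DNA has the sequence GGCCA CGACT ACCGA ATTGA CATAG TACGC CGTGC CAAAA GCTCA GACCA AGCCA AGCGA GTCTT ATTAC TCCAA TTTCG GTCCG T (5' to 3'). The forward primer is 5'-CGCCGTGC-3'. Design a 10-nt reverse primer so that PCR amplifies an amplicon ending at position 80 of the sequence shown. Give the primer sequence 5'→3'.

The forward primer binds at positions 28–35; the product's 3' end on the top strand is position 80.
The reverse primer anneals to the top strand over positions 71–80, i.e. to TCCAATTTCG.
Its sequence written 5'→3' is the reverse complement: CGAAATTGGA.

5'-CGAAATTGGA-3'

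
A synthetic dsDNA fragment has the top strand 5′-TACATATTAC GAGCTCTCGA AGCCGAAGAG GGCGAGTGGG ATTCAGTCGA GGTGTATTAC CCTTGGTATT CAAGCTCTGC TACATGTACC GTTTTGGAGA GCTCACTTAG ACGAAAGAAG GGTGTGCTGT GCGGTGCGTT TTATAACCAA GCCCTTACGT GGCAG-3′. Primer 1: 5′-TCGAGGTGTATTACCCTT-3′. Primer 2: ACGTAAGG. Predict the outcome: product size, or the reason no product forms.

Yes — a 114 bp product.

Primer 1 (TCGAGGTGTATTACCCTT) matches the top strand at positions 47–64; it acts as a forward primer.
Primer 2's reverse complement is CCTTACGT, matching the top strand at positions 153–160; it acts as a reverse primer.
The 3' ends face each other across positions 47–160, giving a 114 bp product.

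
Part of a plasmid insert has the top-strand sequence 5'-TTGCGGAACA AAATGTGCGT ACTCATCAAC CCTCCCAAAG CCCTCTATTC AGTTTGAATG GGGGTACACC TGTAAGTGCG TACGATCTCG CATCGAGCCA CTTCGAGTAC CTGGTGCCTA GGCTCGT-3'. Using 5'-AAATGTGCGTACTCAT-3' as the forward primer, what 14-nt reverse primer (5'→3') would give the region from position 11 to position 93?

5'-ATGCGAGATCGTAC-3'

The product's 3' end on the top strand is position 93.
The reverse primer anneals to the top strand over positions 80–93, i.e. to GTACGATCTCGCAT.
Its sequence written 5'→3' is the reverse complement: ATGCGAGATCGTAC.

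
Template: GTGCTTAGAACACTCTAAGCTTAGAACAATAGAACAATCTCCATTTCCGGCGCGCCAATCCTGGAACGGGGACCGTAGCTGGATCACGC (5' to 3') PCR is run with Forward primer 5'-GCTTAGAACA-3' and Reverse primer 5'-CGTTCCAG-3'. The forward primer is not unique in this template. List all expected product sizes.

The forward primer GCTTAGAACA matches the top strand at positions 3–12, 19–28.
The reverse primer's reverse complement is CTGGAACG, matching at positions 61–68.
Each forward site pairs with the reverse site to give a product ending at position 68: sizes 66, 50 bp.

66 bp, 50 bp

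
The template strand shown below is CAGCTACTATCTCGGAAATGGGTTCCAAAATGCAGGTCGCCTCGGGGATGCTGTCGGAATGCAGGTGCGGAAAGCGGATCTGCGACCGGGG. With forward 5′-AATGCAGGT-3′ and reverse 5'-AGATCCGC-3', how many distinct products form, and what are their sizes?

Two products: 53 bp, 24 bp

The forward primer AATGCAGGT matches the top strand at positions 29–37, 58–66.
The reverse primer's reverse complement is GCGGATCT, matching at positions 74–81.
Each forward site pairs with the reverse site to give a product ending at position 81: sizes 53, 24 bp.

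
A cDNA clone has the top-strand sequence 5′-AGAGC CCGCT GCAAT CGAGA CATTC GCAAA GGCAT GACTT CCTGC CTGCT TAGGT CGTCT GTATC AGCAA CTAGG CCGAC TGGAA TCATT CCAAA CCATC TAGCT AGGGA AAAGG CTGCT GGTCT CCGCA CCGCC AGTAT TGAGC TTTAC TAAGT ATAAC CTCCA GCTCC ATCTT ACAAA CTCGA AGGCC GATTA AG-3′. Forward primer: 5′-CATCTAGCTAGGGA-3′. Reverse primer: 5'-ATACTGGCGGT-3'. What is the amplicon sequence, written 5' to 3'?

Forward primer CATCTAGCTAGGGA is found on the top strand at positions 97–110.
Taking the reverse complement of ATACTGGCGGT gives ACCGCCAGTAT, found at positions 130–140 on the template; the primer anneals here to the top strand with its 3' end pointing upstream.
The product is the template from position 97 through 140 (44 bp).

5'-CATCTAGCTAGGGAAAAGGCTGCTGGTCTCCGCACCGCCAGTAT-3'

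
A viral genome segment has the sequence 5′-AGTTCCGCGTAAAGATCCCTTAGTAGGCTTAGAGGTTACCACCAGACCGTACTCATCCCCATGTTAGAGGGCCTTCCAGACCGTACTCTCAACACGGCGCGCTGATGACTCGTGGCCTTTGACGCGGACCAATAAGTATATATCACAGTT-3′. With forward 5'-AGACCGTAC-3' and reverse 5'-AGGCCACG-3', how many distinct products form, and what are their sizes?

The forward primer AGACCGTAC matches the top strand at positions 44–52, 78–86.
The reverse primer's reverse complement is CGTGGCCT, matching at positions 111–118.
Each forward site pairs with the reverse site to give a product ending at position 118: sizes 75, 41 bp.

Two products: 75 bp, 41 bp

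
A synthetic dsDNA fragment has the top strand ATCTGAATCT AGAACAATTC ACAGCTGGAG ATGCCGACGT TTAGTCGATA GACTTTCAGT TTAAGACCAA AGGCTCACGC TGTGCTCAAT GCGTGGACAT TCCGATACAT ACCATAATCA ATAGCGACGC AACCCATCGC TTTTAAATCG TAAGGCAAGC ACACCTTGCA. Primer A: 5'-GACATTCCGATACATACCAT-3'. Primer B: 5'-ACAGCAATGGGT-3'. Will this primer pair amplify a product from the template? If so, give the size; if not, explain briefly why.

No product — primer B has no binding site in the template.

Primer B (ACAGCAATGGGT) does not match the top strand, and its reverse complement ACCCATTGCTGT does not match either.
With no annealing site for primer B, no amplification occurs.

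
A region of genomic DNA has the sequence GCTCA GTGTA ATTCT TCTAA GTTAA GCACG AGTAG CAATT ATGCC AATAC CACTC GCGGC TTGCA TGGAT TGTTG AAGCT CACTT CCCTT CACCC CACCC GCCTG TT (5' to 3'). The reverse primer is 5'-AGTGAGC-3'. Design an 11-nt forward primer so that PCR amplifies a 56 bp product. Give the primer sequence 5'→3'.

5'-CGAGTAGCAAT-3'

The reverse primer's reverse complement GCTCACT matches the template at positions 78–84, so the product ends at position 84.
A 56 bp product then starts at position 84 − 56 + 1 = 29.
The forward primer is identical to the top strand there: CGAGTAGCAAT.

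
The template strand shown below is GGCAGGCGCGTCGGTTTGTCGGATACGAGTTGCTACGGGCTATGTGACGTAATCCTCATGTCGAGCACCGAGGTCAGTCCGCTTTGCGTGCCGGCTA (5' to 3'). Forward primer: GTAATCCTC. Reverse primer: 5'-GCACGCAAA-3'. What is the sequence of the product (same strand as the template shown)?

5'-GTAATCCTCATGTCGAGCACCGAGGTCAGTCCGCTTTGCGTGC-3'

Forward primer GTAATCCTC is found on the top strand at positions 49–57.
Reverse complement of the reverse primer: TTTGCGTGC. This occurs on the top strand at positions 83–91.
The product is the template from position 49 through 91 (43 bp).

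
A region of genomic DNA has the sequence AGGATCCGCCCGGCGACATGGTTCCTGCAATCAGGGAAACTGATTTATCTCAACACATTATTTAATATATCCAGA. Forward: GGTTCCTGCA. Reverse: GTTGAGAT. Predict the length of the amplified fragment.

The forward primer matches the template at positions 20–29.
The reverse primer's reverse complement is ATCTCAAC, which matches the template at positions 47–54.
Product length = (reverse-primer end) − (forward-primer start) + 1 = 54 − 20 + 1 = 35 bp.

35 bp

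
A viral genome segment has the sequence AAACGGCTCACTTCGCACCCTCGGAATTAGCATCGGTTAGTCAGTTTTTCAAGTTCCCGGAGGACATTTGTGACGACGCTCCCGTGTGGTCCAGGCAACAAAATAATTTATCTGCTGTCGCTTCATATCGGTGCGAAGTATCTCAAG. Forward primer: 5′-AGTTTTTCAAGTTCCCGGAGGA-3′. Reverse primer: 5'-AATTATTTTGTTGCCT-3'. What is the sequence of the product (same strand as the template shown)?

5'-AGTTTTTCAAGTTCCCGGAGGACATTTGTGACGACGCTCCCGTGTGGTCCAGGCAACAAAATAATT-3'

The forward primer matches the template at positions 43–64.
Reverse complement of the reverse primer: AGGCAACAAAATAATT. This occurs on the top strand at positions 93–108.
The product is the template from position 43 through 108 (66 bp).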